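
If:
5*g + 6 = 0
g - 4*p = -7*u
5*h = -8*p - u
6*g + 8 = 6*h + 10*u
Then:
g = -6/5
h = -3/10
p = 31/200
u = 13/50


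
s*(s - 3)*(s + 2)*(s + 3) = s^4 + 2*s^3 - 9*s^2 - 18*s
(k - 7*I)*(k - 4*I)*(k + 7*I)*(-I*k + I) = -I*k^4 - 4*k^3 + I*k^3 + 4*k^2 - 49*I*k^2 - 196*k + 49*I*k + 196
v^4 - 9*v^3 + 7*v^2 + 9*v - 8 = (v - 8)*(v - 1)^2*(v + 1)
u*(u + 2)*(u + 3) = u^3 + 5*u^2 + 6*u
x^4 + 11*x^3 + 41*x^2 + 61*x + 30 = (x + 1)*(x + 2)*(x + 3)*(x + 5)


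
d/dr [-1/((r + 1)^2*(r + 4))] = 3*(r + 3)/((r + 1)^3*(r + 4)^2)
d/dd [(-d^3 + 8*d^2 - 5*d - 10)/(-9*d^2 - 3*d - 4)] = (9*d^4 + 6*d^3 - 57*d^2 - 244*d - 10)/(81*d^4 + 54*d^3 + 81*d^2 + 24*d + 16)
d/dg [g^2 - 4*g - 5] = 2*g - 4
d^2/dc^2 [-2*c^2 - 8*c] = -4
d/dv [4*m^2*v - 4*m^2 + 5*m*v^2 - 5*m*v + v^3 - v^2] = 4*m^2 + 10*m*v - 5*m + 3*v^2 - 2*v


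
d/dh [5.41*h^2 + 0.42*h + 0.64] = 10.82*h + 0.42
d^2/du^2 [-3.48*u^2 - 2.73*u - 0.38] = -6.96000000000000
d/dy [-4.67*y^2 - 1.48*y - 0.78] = -9.34*y - 1.48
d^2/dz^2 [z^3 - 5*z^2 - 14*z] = 6*z - 10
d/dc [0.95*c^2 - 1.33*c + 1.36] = 1.9*c - 1.33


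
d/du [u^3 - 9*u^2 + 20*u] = 3*u^2 - 18*u + 20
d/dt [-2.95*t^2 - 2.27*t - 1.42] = -5.9*t - 2.27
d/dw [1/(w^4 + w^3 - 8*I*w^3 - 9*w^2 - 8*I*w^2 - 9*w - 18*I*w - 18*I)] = (-4*w^3 - 3*w^2 + 24*I*w^2 + 18*w + 16*I*w + 9 + 18*I)/(-w^4 - w^3 + 8*I*w^3 + 9*w^2 + 8*I*w^2 + 9*w + 18*I*w + 18*I)^2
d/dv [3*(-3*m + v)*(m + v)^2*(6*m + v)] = -99*m^3 - 66*m^2*v + 45*m*v^2 + 12*v^3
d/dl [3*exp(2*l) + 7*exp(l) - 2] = (6*exp(l) + 7)*exp(l)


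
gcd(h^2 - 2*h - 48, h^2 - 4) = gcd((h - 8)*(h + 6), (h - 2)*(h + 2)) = 1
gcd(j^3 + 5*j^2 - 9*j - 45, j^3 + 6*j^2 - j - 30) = j^2 + 8*j + 15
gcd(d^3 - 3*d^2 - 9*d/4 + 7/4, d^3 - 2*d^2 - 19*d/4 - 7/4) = d^2 - 5*d/2 - 7/2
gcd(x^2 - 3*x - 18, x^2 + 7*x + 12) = x + 3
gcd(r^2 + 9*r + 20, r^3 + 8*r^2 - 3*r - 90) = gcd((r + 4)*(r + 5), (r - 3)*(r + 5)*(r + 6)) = r + 5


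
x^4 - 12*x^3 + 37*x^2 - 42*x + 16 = (x - 8)*(x - 2)*(x - 1)^2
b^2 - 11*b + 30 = (b - 6)*(b - 5)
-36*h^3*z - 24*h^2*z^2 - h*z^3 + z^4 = z*(-6*h + z)*(2*h + z)*(3*h + z)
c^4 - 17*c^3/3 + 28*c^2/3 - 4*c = c*(c - 3)*(c - 2)*(c - 2/3)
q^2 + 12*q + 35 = (q + 5)*(q + 7)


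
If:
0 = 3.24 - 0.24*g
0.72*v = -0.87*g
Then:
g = 13.50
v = -16.31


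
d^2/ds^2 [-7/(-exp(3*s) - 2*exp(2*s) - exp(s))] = 7*(9*exp(2*s) + 4*exp(s) + 1)*exp(-s)/(exp(4*s) + 4*exp(3*s) + 6*exp(2*s) + 4*exp(s) + 1)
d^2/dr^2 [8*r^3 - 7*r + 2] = 48*r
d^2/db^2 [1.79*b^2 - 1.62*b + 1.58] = 3.58000000000000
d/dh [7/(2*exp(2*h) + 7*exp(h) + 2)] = (-28*exp(h) - 49)*exp(h)/(2*exp(2*h) + 7*exp(h) + 2)^2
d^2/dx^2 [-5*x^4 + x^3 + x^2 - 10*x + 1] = -60*x^2 + 6*x + 2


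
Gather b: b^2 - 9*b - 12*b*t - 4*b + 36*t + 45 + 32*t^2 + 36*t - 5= b^2 + b*(-12*t - 13) + 32*t^2 + 72*t + 40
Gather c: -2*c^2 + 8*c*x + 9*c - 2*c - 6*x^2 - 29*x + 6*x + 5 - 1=-2*c^2 + c*(8*x + 7) - 6*x^2 - 23*x + 4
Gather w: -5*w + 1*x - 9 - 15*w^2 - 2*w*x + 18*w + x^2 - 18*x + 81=-15*w^2 + w*(13 - 2*x) + x^2 - 17*x + 72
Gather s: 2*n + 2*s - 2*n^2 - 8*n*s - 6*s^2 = -2*n^2 + 2*n - 6*s^2 + s*(2 - 8*n)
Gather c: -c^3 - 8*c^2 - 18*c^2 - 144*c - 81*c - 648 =-c^3 - 26*c^2 - 225*c - 648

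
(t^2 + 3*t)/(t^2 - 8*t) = (t + 3)/(t - 8)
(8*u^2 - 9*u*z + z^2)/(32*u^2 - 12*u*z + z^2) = (-u + z)/(-4*u + z)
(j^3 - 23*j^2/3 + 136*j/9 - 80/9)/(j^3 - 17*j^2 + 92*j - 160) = (9*j^2 - 24*j + 16)/(9*(j^2 - 12*j + 32))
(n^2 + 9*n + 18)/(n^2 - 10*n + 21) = (n^2 + 9*n + 18)/(n^2 - 10*n + 21)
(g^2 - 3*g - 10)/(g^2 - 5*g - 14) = (g - 5)/(g - 7)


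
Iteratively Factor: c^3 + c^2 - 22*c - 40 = (c + 2)*(c^2 - c - 20) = (c - 5)*(c + 2)*(c + 4)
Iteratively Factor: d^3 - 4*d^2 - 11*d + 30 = (d - 2)*(d^2 - 2*d - 15) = (d - 2)*(d + 3)*(d - 5)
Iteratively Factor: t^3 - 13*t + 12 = (t - 1)*(t^2 + t - 12) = (t - 1)*(t + 4)*(t - 3)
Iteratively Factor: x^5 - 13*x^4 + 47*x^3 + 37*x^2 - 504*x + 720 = (x - 4)*(x^4 - 9*x^3 + 11*x^2 + 81*x - 180) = (x - 5)*(x - 4)*(x^3 - 4*x^2 - 9*x + 36) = (x - 5)*(x - 4)*(x + 3)*(x^2 - 7*x + 12) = (x - 5)*(x - 4)^2*(x + 3)*(x - 3)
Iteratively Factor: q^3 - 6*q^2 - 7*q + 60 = (q + 3)*(q^2 - 9*q + 20) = (q - 5)*(q + 3)*(q - 4)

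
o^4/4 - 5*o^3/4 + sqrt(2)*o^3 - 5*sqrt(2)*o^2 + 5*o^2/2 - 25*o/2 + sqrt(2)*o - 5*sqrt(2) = (o/2 + sqrt(2)/2)^2*(o - 5)*(o + 2*sqrt(2))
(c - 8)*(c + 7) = c^2 - c - 56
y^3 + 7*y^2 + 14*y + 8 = (y + 1)*(y + 2)*(y + 4)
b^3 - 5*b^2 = b^2*(b - 5)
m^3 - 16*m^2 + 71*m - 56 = (m - 8)*(m - 7)*(m - 1)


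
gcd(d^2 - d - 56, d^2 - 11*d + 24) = d - 8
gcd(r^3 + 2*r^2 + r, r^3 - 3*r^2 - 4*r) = r^2 + r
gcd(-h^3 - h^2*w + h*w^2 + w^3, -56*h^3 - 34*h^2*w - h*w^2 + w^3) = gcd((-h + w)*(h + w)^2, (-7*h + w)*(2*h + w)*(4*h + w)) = 1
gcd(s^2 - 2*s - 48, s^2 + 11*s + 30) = s + 6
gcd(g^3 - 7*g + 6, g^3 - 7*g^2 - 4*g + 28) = g - 2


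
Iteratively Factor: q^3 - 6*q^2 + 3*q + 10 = (q - 2)*(q^2 - 4*q - 5) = (q - 5)*(q - 2)*(q + 1)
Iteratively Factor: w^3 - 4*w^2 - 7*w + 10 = (w - 5)*(w^2 + w - 2) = (w - 5)*(w + 2)*(w - 1)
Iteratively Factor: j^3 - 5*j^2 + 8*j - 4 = (j - 1)*(j^2 - 4*j + 4) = (j - 2)*(j - 1)*(j - 2)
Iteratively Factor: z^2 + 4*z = (z)*(z + 4)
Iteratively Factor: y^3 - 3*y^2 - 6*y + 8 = (y - 1)*(y^2 - 2*y - 8) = (y - 4)*(y - 1)*(y + 2)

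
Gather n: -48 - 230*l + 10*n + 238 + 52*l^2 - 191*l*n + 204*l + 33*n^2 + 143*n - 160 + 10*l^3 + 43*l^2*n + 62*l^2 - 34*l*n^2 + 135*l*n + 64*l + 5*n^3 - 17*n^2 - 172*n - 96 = 10*l^3 + 114*l^2 + 38*l + 5*n^3 + n^2*(16 - 34*l) + n*(43*l^2 - 56*l - 19) - 66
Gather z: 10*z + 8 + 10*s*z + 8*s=8*s + z*(10*s + 10) + 8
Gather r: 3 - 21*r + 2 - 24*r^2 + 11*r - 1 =-24*r^2 - 10*r + 4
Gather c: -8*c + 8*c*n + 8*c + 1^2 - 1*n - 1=8*c*n - n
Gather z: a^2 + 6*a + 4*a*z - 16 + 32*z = a^2 + 6*a + z*(4*a + 32) - 16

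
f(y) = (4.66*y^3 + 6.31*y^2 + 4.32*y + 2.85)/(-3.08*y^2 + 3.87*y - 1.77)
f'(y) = (6.16*y - 3.87)*(4.66*y^3 + 6.31*y^2 + 4.32*y + 2.85)/(-3.08*y^2 + 3.87*y - 1.77)^2 + (13.98*y^2 + 12.62*y + 4.32)/(-3.08*y^2 + 3.87*y - 1.77) = (-14.3528*y^4 + 36.0684*y^3 + 12.9807*y^2 - 4.7814*y - 18.6759)/(9.4864*y^4 - 23.8392*y^3 + 25.8801*y^2 - 13.6998*y + 3.1329)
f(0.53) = -13.02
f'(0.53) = -39.06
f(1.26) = -15.49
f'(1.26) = 10.02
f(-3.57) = 2.63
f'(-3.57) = -1.27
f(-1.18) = 0.11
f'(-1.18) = -0.73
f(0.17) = -3.16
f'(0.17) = -13.13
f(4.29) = -12.08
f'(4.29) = -1.04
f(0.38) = -7.60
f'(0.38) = -30.59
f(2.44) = -11.13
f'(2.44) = 0.55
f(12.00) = -22.60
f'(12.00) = -1.47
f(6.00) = -14.12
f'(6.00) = -1.30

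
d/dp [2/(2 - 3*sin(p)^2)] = 24*sin(2*p)/(3*cos(2*p) + 1)^2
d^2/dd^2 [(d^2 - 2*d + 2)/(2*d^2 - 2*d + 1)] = 2*(-4*d^3 + 18*d^2 - 12*d + 1)/(8*d^6 - 24*d^5 + 36*d^4 - 32*d^3 + 18*d^2 - 6*d + 1)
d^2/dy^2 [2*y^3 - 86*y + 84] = 12*y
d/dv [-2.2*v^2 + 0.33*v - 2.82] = 0.33 - 4.4*v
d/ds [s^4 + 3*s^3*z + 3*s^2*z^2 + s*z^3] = 4*s^3 + 9*s^2*z + 6*s*z^2 + z^3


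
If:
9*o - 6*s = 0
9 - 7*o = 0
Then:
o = 9/7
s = 27/14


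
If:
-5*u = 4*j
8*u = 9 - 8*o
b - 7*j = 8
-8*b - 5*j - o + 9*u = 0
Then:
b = 769/552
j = -521/552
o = 1021/2760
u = 521/690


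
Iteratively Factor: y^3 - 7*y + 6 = (y - 1)*(y^2 + y - 6) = (y - 2)*(y - 1)*(y + 3)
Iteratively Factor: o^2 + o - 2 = (o - 1)*(o + 2)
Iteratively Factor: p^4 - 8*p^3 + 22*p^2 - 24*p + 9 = (p - 1)*(p^3 - 7*p^2 + 15*p - 9) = (p - 3)*(p - 1)*(p^2 - 4*p + 3) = (p - 3)^2*(p - 1)*(p - 1)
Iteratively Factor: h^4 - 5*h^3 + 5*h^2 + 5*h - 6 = (h + 1)*(h^3 - 6*h^2 + 11*h - 6) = (h - 1)*(h + 1)*(h^2 - 5*h + 6) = (h - 3)*(h - 1)*(h + 1)*(h - 2)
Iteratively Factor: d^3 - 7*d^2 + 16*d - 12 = (d - 2)*(d^2 - 5*d + 6) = (d - 3)*(d - 2)*(d - 2)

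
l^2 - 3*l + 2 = (l - 2)*(l - 1)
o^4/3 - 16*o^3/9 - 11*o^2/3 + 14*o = o*(o/3 + 1)*(o - 6)*(o - 7/3)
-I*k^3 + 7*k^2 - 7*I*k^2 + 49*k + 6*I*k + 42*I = (k + 7)*(k + 6*I)*(-I*k + 1)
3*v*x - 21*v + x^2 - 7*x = (3*v + x)*(x - 7)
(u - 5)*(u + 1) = u^2 - 4*u - 5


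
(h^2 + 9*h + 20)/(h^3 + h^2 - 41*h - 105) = (h + 4)/(h^2 - 4*h - 21)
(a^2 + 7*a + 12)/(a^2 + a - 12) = (a + 3)/(a - 3)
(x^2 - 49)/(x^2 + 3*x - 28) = (x - 7)/(x - 4)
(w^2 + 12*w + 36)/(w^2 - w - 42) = (w + 6)/(w - 7)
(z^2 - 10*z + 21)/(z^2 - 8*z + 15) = (z - 7)/(z - 5)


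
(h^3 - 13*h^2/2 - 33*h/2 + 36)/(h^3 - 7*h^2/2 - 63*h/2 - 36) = (2*h - 3)/(2*h + 3)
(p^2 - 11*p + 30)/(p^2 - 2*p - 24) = (p - 5)/(p + 4)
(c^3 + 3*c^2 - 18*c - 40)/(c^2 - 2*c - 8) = c + 5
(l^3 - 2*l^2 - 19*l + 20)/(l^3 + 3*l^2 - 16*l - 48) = (l^2 - 6*l + 5)/(l^2 - l - 12)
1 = 1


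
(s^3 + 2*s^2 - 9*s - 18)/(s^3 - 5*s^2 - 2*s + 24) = (s + 3)/(s - 4)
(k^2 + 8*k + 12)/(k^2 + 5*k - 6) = (k + 2)/(k - 1)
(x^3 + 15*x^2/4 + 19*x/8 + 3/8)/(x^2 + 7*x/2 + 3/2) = x + 1/4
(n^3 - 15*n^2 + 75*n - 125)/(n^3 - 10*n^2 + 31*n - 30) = (n^2 - 10*n + 25)/(n^2 - 5*n + 6)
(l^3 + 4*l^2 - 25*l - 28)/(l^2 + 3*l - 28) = l + 1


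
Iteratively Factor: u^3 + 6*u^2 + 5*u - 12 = (u + 4)*(u^2 + 2*u - 3) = (u + 3)*(u + 4)*(u - 1)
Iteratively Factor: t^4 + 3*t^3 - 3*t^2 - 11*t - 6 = (t + 1)*(t^3 + 2*t^2 - 5*t - 6) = (t + 1)*(t + 3)*(t^2 - t - 2) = (t - 2)*(t + 1)*(t + 3)*(t + 1)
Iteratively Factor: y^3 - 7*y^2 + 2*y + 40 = (y - 4)*(y^2 - 3*y - 10) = (y - 5)*(y - 4)*(y + 2)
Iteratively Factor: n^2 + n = (n + 1)*(n)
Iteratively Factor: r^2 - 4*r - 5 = (r + 1)*(r - 5)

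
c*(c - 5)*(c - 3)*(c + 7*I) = c^4 - 8*c^3 + 7*I*c^3 + 15*c^2 - 56*I*c^2 + 105*I*c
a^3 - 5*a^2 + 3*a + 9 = (a - 3)^2*(a + 1)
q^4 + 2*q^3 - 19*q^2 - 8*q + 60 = (q - 3)*(q - 2)*(q + 2)*(q + 5)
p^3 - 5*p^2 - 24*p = p*(p - 8)*(p + 3)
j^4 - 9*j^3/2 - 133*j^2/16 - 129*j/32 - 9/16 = (j - 6)*(j + 1/4)*(j + 1/2)*(j + 3/4)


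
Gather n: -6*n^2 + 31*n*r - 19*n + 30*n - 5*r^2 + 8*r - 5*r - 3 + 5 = -6*n^2 + n*(31*r + 11) - 5*r^2 + 3*r + 2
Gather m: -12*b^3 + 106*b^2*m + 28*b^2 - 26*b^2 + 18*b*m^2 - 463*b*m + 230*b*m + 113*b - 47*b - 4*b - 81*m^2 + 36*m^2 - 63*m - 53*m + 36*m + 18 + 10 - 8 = -12*b^3 + 2*b^2 + 62*b + m^2*(18*b - 45) + m*(106*b^2 - 233*b - 80) + 20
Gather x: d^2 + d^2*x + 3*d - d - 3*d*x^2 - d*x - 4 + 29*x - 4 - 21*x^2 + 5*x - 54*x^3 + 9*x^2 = d^2 + 2*d - 54*x^3 + x^2*(-3*d - 12) + x*(d^2 - d + 34) - 8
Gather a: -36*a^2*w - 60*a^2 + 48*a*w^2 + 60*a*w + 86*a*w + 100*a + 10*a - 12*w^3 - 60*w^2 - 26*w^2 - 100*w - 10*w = a^2*(-36*w - 60) + a*(48*w^2 + 146*w + 110) - 12*w^3 - 86*w^2 - 110*w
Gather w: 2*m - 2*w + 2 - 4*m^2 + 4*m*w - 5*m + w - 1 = -4*m^2 - 3*m + w*(4*m - 1) + 1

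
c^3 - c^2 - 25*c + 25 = (c - 5)*(c - 1)*(c + 5)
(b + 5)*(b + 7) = b^2 + 12*b + 35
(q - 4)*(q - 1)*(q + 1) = q^3 - 4*q^2 - q + 4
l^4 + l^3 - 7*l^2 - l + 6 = (l - 2)*(l - 1)*(l + 1)*(l + 3)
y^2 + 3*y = y*(y + 3)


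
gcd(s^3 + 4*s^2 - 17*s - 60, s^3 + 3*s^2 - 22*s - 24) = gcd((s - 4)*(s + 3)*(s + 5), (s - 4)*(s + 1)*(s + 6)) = s - 4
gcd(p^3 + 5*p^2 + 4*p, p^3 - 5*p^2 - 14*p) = p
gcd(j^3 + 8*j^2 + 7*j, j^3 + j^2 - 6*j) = j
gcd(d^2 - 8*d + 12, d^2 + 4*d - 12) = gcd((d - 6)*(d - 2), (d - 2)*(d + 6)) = d - 2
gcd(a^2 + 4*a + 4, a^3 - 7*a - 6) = a + 2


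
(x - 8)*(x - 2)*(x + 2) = x^3 - 8*x^2 - 4*x + 32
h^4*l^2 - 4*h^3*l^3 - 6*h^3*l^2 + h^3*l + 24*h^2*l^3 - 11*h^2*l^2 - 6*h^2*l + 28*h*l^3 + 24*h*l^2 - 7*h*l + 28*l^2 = (h - 7)*(h - 4*l)*(h*l + 1)*(h*l + l)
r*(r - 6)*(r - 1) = r^3 - 7*r^2 + 6*r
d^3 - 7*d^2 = d^2*(d - 7)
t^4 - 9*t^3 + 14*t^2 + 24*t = t*(t - 6)*(t - 4)*(t + 1)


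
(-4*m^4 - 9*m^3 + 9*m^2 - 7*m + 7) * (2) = -8*m^4 - 18*m^3 + 18*m^2 - 14*m + 14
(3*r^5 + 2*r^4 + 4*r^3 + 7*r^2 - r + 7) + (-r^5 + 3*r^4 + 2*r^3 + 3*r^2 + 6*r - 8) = 2*r^5 + 5*r^4 + 6*r^3 + 10*r^2 + 5*r - 1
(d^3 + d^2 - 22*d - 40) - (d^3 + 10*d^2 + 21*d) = -9*d^2 - 43*d - 40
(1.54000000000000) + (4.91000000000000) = 6.45000000000000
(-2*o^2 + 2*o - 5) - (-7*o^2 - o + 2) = 5*o^2 + 3*o - 7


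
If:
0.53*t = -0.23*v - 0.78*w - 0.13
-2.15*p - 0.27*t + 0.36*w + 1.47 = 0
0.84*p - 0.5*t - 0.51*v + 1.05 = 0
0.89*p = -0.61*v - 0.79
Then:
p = -0.06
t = 3.23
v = -1.21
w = -2.01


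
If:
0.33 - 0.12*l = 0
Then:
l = 2.75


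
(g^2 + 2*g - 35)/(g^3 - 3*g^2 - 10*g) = (g + 7)/(g*(g + 2))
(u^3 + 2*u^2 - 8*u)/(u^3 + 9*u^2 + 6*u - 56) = u/(u + 7)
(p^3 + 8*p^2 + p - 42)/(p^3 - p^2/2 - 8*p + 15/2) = 2*(p^2 + 5*p - 14)/(2*p^2 - 7*p + 5)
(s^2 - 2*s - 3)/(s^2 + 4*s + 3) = (s - 3)/(s + 3)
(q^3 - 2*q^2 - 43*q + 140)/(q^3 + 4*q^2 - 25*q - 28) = (q - 5)/(q + 1)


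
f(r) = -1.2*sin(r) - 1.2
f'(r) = -1.2*cos(r)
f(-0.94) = -0.23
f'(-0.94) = -0.71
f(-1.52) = -0.00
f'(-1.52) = -0.06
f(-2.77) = -0.76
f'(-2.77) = 1.12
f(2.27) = -2.12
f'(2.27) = 0.77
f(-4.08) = -2.17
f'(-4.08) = 0.71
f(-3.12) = -1.17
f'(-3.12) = 1.20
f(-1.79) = -0.03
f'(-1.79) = 0.26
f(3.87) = -0.40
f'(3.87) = 0.90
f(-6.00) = -1.54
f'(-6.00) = -1.15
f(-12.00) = -1.84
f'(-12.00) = -1.01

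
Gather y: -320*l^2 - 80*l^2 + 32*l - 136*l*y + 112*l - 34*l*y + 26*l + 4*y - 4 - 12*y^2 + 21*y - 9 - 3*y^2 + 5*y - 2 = -400*l^2 + 170*l - 15*y^2 + y*(30 - 170*l) - 15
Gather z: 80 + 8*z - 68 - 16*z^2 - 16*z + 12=-16*z^2 - 8*z + 24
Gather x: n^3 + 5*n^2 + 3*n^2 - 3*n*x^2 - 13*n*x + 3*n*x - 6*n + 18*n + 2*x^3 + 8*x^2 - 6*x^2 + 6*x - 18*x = n^3 + 8*n^2 + 12*n + 2*x^3 + x^2*(2 - 3*n) + x*(-10*n - 12)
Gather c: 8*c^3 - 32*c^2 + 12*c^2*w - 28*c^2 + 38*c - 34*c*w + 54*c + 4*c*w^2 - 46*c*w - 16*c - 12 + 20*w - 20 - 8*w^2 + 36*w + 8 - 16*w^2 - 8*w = 8*c^3 + c^2*(12*w - 60) + c*(4*w^2 - 80*w + 76) - 24*w^2 + 48*w - 24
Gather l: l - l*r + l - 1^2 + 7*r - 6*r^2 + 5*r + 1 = l*(2 - r) - 6*r^2 + 12*r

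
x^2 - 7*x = x*(x - 7)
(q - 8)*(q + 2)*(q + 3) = q^3 - 3*q^2 - 34*q - 48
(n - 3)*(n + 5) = n^2 + 2*n - 15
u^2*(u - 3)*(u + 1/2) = u^4 - 5*u^3/2 - 3*u^2/2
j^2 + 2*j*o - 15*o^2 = (j - 3*o)*(j + 5*o)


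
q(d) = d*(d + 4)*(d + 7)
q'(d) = d*(d + 4) + d*(d + 7) + (d + 4)*(d + 7) = 3*d^2 + 22*d + 28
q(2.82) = 188.86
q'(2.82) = 113.90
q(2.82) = 188.86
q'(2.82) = 113.90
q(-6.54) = 7.64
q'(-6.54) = 12.43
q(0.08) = 2.31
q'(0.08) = 29.78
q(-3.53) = -5.76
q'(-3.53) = -12.28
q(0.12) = 3.52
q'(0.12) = 30.68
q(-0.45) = -10.46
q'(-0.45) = 18.71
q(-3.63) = -4.53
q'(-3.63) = -12.33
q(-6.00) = 12.00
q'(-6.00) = 4.00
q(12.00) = 3648.00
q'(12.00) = 724.00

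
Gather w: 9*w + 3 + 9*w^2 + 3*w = 9*w^2 + 12*w + 3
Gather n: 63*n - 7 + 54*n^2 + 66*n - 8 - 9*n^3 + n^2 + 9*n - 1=-9*n^3 + 55*n^2 + 138*n - 16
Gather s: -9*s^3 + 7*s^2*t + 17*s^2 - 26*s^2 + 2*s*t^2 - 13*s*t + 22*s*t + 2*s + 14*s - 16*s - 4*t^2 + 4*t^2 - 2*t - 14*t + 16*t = -9*s^3 + s^2*(7*t - 9) + s*(2*t^2 + 9*t)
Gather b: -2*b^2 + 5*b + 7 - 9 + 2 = -2*b^2 + 5*b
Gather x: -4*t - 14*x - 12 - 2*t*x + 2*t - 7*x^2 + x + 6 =-2*t - 7*x^2 + x*(-2*t - 13) - 6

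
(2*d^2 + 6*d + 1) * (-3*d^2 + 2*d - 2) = -6*d^4 - 14*d^3 + 5*d^2 - 10*d - 2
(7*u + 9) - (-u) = 8*u + 9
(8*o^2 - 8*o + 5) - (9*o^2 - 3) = -o^2 - 8*o + 8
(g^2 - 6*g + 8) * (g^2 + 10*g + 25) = g^4 + 4*g^3 - 27*g^2 - 70*g + 200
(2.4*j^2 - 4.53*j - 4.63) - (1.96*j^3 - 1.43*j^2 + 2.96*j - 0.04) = -1.96*j^3 + 3.83*j^2 - 7.49*j - 4.59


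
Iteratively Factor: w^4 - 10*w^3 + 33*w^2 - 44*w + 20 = (w - 5)*(w^3 - 5*w^2 + 8*w - 4) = (w - 5)*(w - 1)*(w^2 - 4*w + 4) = (w - 5)*(w - 2)*(w - 1)*(w - 2)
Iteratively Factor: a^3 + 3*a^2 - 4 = (a + 2)*(a^2 + a - 2) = (a - 1)*(a + 2)*(a + 2)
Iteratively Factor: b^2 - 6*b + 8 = (b - 2)*(b - 4)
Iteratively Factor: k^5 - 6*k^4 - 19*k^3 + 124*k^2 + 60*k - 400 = (k + 2)*(k^4 - 8*k^3 - 3*k^2 + 130*k - 200) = (k + 2)*(k + 4)*(k^3 - 12*k^2 + 45*k - 50) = (k - 2)*(k + 2)*(k + 4)*(k^2 - 10*k + 25) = (k - 5)*(k - 2)*(k + 2)*(k + 4)*(k - 5)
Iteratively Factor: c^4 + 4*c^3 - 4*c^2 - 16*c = (c)*(c^3 + 4*c^2 - 4*c - 16) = c*(c - 2)*(c^2 + 6*c + 8) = c*(c - 2)*(c + 4)*(c + 2)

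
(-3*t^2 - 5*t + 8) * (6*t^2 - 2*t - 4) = -18*t^4 - 24*t^3 + 70*t^2 + 4*t - 32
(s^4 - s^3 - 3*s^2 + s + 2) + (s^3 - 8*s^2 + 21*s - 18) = s^4 - 11*s^2 + 22*s - 16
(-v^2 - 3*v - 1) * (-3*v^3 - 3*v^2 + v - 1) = 3*v^5 + 12*v^4 + 11*v^3 + v^2 + 2*v + 1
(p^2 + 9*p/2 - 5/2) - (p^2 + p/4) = 17*p/4 - 5/2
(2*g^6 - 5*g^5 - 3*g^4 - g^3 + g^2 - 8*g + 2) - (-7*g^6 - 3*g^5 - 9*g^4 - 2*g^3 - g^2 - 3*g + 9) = 9*g^6 - 2*g^5 + 6*g^4 + g^3 + 2*g^2 - 5*g - 7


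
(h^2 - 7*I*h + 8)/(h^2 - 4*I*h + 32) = (h + I)/(h + 4*I)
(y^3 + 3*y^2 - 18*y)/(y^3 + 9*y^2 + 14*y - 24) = y*(y - 3)/(y^2 + 3*y - 4)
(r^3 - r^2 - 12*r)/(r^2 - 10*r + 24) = r*(r + 3)/(r - 6)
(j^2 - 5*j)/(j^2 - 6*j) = (j - 5)/(j - 6)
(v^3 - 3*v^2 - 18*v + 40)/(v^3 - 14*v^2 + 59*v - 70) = (v + 4)/(v - 7)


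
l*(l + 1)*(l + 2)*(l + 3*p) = l^4 + 3*l^3*p + 3*l^3 + 9*l^2*p + 2*l^2 + 6*l*p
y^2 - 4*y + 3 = (y - 3)*(y - 1)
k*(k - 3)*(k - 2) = k^3 - 5*k^2 + 6*k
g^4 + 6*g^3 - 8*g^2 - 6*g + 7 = (g - 1)^2*(g + 1)*(g + 7)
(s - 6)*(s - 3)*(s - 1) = s^3 - 10*s^2 + 27*s - 18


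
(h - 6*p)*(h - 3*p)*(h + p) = h^3 - 8*h^2*p + 9*h*p^2 + 18*p^3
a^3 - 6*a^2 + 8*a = a*(a - 4)*(a - 2)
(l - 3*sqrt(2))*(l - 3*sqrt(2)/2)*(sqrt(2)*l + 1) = sqrt(2)*l^3 - 8*l^2 + 9*sqrt(2)*l/2 + 9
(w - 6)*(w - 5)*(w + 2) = w^3 - 9*w^2 + 8*w + 60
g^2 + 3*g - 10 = (g - 2)*(g + 5)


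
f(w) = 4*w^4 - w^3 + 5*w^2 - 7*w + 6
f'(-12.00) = -28207.00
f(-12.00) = 85482.00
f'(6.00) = 3401.00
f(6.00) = 5112.00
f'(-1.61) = -97.65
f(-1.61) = 61.28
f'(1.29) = 35.25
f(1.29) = 14.22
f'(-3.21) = -599.23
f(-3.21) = 537.76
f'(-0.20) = -9.25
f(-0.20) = 7.61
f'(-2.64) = -348.70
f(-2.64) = 272.03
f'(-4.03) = -1143.24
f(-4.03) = 1235.93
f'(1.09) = 21.06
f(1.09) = 8.66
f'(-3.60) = -828.38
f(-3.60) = 814.50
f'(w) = 16*w^3 - 3*w^2 + 10*w - 7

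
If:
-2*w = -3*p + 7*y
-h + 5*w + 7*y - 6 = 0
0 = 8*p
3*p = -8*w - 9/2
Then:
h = -123/16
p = 0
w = -9/16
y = 9/56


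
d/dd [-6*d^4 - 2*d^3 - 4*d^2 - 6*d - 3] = -24*d^3 - 6*d^2 - 8*d - 6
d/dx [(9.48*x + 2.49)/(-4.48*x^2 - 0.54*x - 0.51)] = (42.4704*x^2 + 22.3104*x - 3.4902)/(20.0704*x^4 + 4.8384*x^3 + 4.8612*x^2 + 0.5508*x + 0.2601)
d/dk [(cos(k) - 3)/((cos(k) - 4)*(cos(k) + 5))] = (cos(k)^2 - 6*cos(k) + 17)*sin(k)/((cos(k) - 4)^2*(cos(k) + 5)^2)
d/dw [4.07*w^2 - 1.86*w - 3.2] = 8.14*w - 1.86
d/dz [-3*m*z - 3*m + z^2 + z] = -3*m + 2*z + 1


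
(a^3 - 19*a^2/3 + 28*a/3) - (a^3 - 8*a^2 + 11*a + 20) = 5*a^2/3 - 5*a/3 - 20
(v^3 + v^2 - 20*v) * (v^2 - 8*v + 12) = v^5 - 7*v^4 - 16*v^3 + 172*v^2 - 240*v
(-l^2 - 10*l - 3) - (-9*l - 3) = -l^2 - l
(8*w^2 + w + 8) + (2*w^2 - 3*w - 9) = 10*w^2 - 2*w - 1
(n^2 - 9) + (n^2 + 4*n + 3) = 2*n^2 + 4*n - 6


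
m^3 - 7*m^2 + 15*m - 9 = (m - 3)^2*(m - 1)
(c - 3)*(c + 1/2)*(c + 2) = c^3 - c^2/2 - 13*c/2 - 3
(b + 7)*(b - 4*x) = b^2 - 4*b*x + 7*b - 28*x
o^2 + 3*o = o*(o + 3)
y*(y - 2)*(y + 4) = y^3 + 2*y^2 - 8*y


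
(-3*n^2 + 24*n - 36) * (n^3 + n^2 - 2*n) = -3*n^5 + 21*n^4 - 6*n^3 - 84*n^2 + 72*n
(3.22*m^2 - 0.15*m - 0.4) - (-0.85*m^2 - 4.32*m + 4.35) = 4.07*m^2 + 4.17*m - 4.75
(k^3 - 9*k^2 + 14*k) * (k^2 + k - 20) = k^5 - 8*k^4 - 15*k^3 + 194*k^2 - 280*k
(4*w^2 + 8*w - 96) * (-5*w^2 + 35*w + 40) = -20*w^4 + 100*w^3 + 920*w^2 - 3040*w - 3840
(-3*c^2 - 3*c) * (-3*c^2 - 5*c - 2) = 9*c^4 + 24*c^3 + 21*c^2 + 6*c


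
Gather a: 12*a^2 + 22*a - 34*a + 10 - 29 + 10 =12*a^2 - 12*a - 9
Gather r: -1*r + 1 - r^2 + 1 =-r^2 - r + 2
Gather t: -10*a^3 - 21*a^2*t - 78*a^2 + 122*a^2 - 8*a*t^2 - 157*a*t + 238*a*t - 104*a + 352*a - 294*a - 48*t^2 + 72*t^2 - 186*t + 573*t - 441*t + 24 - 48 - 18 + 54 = -10*a^3 + 44*a^2 - 46*a + t^2*(24 - 8*a) + t*(-21*a^2 + 81*a - 54) + 12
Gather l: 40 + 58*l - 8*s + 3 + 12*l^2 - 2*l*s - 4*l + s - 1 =12*l^2 + l*(54 - 2*s) - 7*s + 42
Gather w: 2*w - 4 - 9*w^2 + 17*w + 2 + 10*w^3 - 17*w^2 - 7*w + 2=10*w^3 - 26*w^2 + 12*w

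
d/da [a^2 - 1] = 2*a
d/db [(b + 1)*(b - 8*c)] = 2*b - 8*c + 1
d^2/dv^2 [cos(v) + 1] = -cos(v)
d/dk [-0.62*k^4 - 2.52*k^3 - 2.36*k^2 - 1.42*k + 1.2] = -2.48*k^3 - 7.56*k^2 - 4.72*k - 1.42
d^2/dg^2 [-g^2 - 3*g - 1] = -2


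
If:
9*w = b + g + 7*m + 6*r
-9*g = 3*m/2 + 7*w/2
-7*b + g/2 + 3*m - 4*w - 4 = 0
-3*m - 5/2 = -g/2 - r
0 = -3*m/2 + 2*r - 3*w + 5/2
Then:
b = -5645/1877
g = -3864/1877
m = 2051/1877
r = 25555/3754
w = 9057/1877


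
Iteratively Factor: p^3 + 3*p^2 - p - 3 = (p + 1)*(p^2 + 2*p - 3) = (p + 1)*(p + 3)*(p - 1)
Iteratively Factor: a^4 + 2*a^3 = (a + 2)*(a^3) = a*(a + 2)*(a^2) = a^2*(a + 2)*(a)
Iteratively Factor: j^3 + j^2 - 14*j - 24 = (j + 3)*(j^2 - 2*j - 8) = (j - 4)*(j + 3)*(j + 2)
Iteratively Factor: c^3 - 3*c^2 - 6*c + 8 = (c - 4)*(c^2 + c - 2) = (c - 4)*(c + 2)*(c - 1)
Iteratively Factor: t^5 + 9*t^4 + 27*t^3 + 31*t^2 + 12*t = (t + 4)*(t^4 + 5*t^3 + 7*t^2 + 3*t) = (t + 1)*(t + 4)*(t^3 + 4*t^2 + 3*t) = t*(t + 1)*(t + 4)*(t^2 + 4*t + 3) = t*(t + 1)^2*(t + 4)*(t + 3)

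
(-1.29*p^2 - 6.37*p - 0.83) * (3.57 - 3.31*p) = 4.2699*p^3 + 16.4794*p^2 - 19.9936*p - 2.9631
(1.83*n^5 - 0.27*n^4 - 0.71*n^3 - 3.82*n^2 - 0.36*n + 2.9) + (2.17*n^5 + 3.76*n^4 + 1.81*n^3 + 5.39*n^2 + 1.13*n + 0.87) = 4.0*n^5 + 3.49*n^4 + 1.1*n^3 + 1.57*n^2 + 0.77*n + 3.77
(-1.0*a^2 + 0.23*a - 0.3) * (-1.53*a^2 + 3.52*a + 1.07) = 1.53*a^4 - 3.8719*a^3 + 0.1986*a^2 - 0.8099*a - 0.321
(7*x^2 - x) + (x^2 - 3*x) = 8*x^2 - 4*x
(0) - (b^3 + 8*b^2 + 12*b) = -b^3 - 8*b^2 - 12*b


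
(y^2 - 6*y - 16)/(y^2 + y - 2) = (y - 8)/(y - 1)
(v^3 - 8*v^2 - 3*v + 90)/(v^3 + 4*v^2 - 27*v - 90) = (v - 6)/(v + 6)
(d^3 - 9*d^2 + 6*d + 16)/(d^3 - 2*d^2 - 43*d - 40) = (d - 2)/(d + 5)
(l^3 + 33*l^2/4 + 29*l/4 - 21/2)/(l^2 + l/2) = (4*l^3 + 33*l^2 + 29*l - 42)/(2*l*(2*l + 1))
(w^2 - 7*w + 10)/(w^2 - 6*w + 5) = (w - 2)/(w - 1)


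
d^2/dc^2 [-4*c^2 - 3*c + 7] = -8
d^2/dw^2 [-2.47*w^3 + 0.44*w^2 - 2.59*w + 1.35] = 0.88 - 14.82*w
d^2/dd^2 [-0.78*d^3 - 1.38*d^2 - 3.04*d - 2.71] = -4.68*d - 2.76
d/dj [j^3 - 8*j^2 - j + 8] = 3*j^2 - 16*j - 1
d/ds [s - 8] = 1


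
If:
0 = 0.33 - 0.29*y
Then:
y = 1.14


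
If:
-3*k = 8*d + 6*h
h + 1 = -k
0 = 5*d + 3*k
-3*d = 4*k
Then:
No Solution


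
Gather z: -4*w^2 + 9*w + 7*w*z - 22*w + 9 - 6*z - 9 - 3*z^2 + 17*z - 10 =-4*w^2 - 13*w - 3*z^2 + z*(7*w + 11) - 10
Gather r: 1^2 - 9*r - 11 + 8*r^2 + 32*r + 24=8*r^2 + 23*r + 14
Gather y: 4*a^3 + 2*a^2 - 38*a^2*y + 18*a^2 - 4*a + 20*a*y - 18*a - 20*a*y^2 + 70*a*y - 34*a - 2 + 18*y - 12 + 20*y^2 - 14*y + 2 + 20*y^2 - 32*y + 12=4*a^3 + 20*a^2 - 56*a + y^2*(40 - 20*a) + y*(-38*a^2 + 90*a - 28)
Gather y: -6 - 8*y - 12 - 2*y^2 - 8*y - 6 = -2*y^2 - 16*y - 24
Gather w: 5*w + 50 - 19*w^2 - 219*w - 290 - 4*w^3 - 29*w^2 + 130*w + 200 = -4*w^3 - 48*w^2 - 84*w - 40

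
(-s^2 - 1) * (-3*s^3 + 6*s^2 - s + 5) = 3*s^5 - 6*s^4 + 4*s^3 - 11*s^2 + s - 5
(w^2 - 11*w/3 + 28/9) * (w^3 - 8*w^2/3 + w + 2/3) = w^5 - 19*w^4/3 + 125*w^3/9 - 305*w^2/27 + 2*w/3 + 56/27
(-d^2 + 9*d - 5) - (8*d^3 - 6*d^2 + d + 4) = -8*d^3 + 5*d^2 + 8*d - 9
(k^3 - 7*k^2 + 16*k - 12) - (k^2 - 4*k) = k^3 - 8*k^2 + 20*k - 12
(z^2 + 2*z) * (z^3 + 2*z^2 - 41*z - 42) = z^5 + 4*z^4 - 37*z^3 - 124*z^2 - 84*z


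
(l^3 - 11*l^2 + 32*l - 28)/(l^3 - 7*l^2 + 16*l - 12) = (l - 7)/(l - 3)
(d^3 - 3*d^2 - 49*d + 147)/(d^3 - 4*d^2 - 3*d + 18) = (d^2 - 49)/(d^2 - d - 6)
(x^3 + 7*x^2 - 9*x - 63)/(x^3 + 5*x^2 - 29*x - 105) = (x - 3)/(x - 5)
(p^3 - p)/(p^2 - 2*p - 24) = (p^3 - p)/(p^2 - 2*p - 24)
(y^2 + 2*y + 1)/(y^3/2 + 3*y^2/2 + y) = 2*(y + 1)/(y*(y + 2))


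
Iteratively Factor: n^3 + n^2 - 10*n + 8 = (n - 2)*(n^2 + 3*n - 4) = (n - 2)*(n + 4)*(n - 1)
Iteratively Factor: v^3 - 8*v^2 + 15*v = (v - 5)*(v^2 - 3*v) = v*(v - 5)*(v - 3)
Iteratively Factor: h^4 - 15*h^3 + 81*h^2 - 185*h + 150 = (h - 5)*(h^3 - 10*h^2 + 31*h - 30) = (h - 5)*(h - 2)*(h^2 - 8*h + 15) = (h - 5)*(h - 3)*(h - 2)*(h - 5)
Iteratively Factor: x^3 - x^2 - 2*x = (x - 2)*(x^2 + x) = (x - 2)*(x + 1)*(x)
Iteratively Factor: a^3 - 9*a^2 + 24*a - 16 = (a - 4)*(a^2 - 5*a + 4) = (a - 4)^2*(a - 1)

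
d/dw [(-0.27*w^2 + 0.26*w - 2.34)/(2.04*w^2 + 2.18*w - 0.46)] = (-1.119*w^2 + 9.7956*w + 4.9816)/(4.1616*w^4 + 8.8944*w^3 + 2.8756*w^2 - 2.0056*w + 0.2116)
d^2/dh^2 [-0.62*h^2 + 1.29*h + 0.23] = -1.24000000000000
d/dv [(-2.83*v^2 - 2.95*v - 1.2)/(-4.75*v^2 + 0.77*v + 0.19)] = (-16.1916*v^2 - 12.4754*v + 0.3635)/(22.5625*v^4 - 7.315*v^3 - 1.2121*v^2 + 0.2926*v + 0.0361)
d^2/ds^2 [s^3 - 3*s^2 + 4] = 6*s - 6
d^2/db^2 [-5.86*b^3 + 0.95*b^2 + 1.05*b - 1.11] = 1.9 - 35.16*b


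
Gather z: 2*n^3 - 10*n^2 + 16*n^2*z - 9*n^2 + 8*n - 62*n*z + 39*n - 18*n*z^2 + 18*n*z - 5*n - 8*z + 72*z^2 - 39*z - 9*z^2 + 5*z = 2*n^3 - 19*n^2 + 42*n + z^2*(63 - 18*n) + z*(16*n^2 - 44*n - 42)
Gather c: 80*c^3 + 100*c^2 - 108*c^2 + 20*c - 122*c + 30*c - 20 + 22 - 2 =80*c^3 - 8*c^2 - 72*c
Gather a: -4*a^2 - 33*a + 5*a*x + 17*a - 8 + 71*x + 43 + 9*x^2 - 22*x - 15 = -4*a^2 + a*(5*x - 16) + 9*x^2 + 49*x + 20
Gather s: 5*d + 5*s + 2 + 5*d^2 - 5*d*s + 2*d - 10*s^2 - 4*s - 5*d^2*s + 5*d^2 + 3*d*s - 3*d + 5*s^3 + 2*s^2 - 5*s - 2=10*d^2 + 4*d + 5*s^3 - 8*s^2 + s*(-5*d^2 - 2*d - 4)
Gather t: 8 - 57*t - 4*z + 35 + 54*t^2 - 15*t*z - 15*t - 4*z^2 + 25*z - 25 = 54*t^2 + t*(-15*z - 72) - 4*z^2 + 21*z + 18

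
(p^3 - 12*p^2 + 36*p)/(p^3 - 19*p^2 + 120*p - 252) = p/(p - 7)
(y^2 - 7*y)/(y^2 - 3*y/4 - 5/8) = 8*y*(7 - y)/(-8*y^2 + 6*y + 5)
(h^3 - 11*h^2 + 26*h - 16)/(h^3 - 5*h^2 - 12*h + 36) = (h^2 - 9*h + 8)/(h^2 - 3*h - 18)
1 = 1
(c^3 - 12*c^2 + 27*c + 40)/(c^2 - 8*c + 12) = (c^3 - 12*c^2 + 27*c + 40)/(c^2 - 8*c + 12)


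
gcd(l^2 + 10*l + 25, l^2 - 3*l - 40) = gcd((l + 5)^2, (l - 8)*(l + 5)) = l + 5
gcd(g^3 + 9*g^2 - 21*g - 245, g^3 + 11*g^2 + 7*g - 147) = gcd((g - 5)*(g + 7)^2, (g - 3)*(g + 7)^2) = g^2 + 14*g + 49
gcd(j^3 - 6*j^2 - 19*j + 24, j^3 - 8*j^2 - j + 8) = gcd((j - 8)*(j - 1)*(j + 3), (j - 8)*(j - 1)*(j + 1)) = j^2 - 9*j + 8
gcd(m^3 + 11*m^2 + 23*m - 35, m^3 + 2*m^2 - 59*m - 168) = m + 7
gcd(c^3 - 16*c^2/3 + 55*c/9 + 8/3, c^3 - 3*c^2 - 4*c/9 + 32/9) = c - 8/3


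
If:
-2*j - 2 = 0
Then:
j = -1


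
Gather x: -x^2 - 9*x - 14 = -x^2 - 9*x - 14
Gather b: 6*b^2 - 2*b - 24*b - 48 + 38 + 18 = 6*b^2 - 26*b + 8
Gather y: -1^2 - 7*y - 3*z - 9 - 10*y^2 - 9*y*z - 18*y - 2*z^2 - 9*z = -10*y^2 + y*(-9*z - 25) - 2*z^2 - 12*z - 10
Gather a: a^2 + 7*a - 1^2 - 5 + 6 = a^2 + 7*a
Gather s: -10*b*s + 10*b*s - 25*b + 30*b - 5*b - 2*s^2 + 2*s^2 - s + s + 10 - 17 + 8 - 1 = 0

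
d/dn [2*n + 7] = 2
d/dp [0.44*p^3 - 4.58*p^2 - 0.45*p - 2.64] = 1.32*p^2 - 9.16*p - 0.45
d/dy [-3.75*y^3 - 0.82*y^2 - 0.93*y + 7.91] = -11.25*y^2 - 1.64*y - 0.93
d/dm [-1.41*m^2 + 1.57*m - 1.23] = 1.57 - 2.82*m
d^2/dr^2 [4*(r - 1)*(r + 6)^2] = 24*r + 88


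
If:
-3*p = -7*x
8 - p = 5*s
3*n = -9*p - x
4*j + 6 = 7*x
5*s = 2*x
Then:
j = 45/26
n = -176/13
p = 56/13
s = 48/65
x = 24/13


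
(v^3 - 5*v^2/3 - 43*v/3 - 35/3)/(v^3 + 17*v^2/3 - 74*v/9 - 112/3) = 3*(v^2 - 4*v - 5)/(3*v^2 + 10*v - 48)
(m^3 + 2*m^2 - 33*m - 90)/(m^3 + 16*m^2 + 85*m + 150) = (m^2 - 3*m - 18)/(m^2 + 11*m + 30)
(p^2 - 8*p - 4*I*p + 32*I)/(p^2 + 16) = (p - 8)/(p + 4*I)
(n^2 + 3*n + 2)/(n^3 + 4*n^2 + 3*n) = (n + 2)/(n*(n + 3))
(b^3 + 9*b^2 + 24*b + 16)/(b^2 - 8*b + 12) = (b^3 + 9*b^2 + 24*b + 16)/(b^2 - 8*b + 12)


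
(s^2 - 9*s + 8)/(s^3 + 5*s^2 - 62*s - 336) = (s - 1)/(s^2 + 13*s + 42)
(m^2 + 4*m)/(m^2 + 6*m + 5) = m*(m + 4)/(m^2 + 6*m + 5)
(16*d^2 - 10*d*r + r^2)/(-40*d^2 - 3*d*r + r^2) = (-2*d + r)/(5*d + r)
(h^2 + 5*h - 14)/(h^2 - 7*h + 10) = (h + 7)/(h - 5)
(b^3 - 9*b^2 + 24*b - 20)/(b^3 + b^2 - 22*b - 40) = (b^2 - 4*b + 4)/(b^2 + 6*b + 8)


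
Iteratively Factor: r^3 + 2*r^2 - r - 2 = (r + 1)*(r^2 + r - 2) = (r - 1)*(r + 1)*(r + 2)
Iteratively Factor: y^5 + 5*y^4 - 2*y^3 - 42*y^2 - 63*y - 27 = (y - 3)*(y^4 + 8*y^3 + 22*y^2 + 24*y + 9) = (y - 3)*(y + 1)*(y^3 + 7*y^2 + 15*y + 9) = (y - 3)*(y + 1)*(y + 3)*(y^2 + 4*y + 3) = (y - 3)*(y + 1)*(y + 3)^2*(y + 1)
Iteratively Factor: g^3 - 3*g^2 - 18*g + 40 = (g + 4)*(g^2 - 7*g + 10) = (g - 5)*(g + 4)*(g - 2)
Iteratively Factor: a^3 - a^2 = (a)*(a^2 - a) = a*(a - 1)*(a)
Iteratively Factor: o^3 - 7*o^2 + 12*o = (o)*(o^2 - 7*o + 12) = o*(o - 4)*(o - 3)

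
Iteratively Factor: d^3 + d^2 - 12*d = (d + 4)*(d^2 - 3*d) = d*(d + 4)*(d - 3)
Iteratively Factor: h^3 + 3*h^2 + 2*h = (h + 1)*(h^2 + 2*h) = h*(h + 1)*(h + 2)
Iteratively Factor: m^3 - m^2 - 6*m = (m)*(m^2 - m - 6) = m*(m - 3)*(m + 2)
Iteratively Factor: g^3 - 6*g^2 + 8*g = (g)*(g^2 - 6*g + 8) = g*(g - 2)*(g - 4)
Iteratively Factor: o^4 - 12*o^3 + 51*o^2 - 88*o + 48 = (o - 4)*(o^3 - 8*o^2 + 19*o - 12) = (o - 4)^2*(o^2 - 4*o + 3) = (o - 4)^2*(o - 3)*(o - 1)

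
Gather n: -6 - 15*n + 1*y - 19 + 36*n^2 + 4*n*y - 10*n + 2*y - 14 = 36*n^2 + n*(4*y - 25) + 3*y - 39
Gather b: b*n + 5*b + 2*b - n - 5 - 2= b*(n + 7) - n - 7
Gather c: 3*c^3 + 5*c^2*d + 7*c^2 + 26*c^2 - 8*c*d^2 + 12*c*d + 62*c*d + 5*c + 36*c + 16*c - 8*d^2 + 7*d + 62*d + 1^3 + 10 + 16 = 3*c^3 + c^2*(5*d + 33) + c*(-8*d^2 + 74*d + 57) - 8*d^2 + 69*d + 27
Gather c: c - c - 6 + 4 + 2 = 0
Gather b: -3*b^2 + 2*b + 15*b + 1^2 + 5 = -3*b^2 + 17*b + 6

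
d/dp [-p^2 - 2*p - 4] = -2*p - 2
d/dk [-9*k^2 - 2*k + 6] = -18*k - 2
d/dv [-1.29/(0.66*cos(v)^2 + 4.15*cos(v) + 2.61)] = -(1.7028*cos(v) + 5.3535)*sin(v)/(0.66*cos(v)^2 + 4.15*cos(v) + 2.61)^2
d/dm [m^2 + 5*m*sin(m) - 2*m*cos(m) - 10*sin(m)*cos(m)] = 2*m*sin(m) + 5*m*cos(m) + 2*m + 5*sin(m) - 2*cos(m) - 10*cos(2*m)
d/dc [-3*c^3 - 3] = -9*c^2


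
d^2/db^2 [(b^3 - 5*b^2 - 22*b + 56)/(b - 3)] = 2*(b^3 - 9*b^2 + 27*b - 55)/(b^3 - 9*b^2 + 27*b - 27)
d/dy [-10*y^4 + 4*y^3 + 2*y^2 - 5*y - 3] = -40*y^3 + 12*y^2 + 4*y - 5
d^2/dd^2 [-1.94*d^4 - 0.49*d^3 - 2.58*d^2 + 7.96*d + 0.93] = -23.28*d^2 - 2.94*d - 5.16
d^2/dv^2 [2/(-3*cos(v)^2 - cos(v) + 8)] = 2*(36*sin(v)^4 - 115*sin(v)^2 - 13*cos(v)/4 + 9*cos(3*v)/4 + 29)/(-3*sin(v)^2 + cos(v) - 5)^3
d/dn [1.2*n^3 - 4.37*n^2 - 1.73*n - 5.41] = 3.6*n^2 - 8.74*n - 1.73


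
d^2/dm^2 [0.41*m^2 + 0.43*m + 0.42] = 0.820000000000000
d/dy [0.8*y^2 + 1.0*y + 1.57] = 1.6*y + 1.0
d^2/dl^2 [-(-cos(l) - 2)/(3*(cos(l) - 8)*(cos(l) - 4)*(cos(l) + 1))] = (-768*(1 - cos(l)^2)^2 - 42*sin(l)^6 - 4*cos(l)^7 - 27*cos(l)^6 + 207*cos(l)^5 - 366*cos(l)^3 - 3330*cos(l)^2 - 656*cos(l) + 2538)/(3*(cos(l) - 8)^3*(cos(l) - 4)^3*(cos(l) + 1)^3)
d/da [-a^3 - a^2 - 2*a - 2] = -3*a^2 - 2*a - 2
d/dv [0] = 0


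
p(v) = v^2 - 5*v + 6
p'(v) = 2*v - 5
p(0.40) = 4.16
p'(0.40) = -4.20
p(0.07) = 5.65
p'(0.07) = -4.86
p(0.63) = 3.25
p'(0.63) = -3.74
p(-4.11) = 43.44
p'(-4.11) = -13.22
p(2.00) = 0.00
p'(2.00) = -1.00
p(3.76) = 1.34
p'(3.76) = 2.52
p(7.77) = 27.52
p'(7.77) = 10.54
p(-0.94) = 11.58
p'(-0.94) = -6.88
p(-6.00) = 72.00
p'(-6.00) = -17.00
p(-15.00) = 306.00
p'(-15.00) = -35.00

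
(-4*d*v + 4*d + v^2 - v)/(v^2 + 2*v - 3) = (-4*d + v)/(v + 3)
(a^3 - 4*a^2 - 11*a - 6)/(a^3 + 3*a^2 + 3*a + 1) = (a - 6)/(a + 1)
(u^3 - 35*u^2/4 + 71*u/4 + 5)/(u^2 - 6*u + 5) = (u^2 - 15*u/4 - 1)/(u - 1)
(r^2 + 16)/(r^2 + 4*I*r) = (r - 4*I)/r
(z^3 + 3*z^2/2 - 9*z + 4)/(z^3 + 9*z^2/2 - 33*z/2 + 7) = (z + 4)/(z + 7)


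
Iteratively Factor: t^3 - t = (t - 1)*(t^2 + t) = (t - 1)*(t + 1)*(t)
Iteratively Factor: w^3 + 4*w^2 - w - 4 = (w + 1)*(w^2 + 3*w - 4) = (w - 1)*(w + 1)*(w + 4)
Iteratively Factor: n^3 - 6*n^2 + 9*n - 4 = (n - 1)*(n^2 - 5*n + 4) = (n - 1)^2*(n - 4)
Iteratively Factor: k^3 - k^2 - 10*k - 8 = (k - 4)*(k^2 + 3*k + 2) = (k - 4)*(k + 2)*(k + 1)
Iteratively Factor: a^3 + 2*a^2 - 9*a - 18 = (a - 3)*(a^2 + 5*a + 6) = (a - 3)*(a + 3)*(a + 2)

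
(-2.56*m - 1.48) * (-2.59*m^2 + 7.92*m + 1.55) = 6.6304*m^3 - 16.442*m^2 - 15.6896*m - 2.294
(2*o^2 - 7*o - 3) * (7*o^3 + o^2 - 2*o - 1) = 14*o^5 - 47*o^4 - 32*o^3 + 9*o^2 + 13*o + 3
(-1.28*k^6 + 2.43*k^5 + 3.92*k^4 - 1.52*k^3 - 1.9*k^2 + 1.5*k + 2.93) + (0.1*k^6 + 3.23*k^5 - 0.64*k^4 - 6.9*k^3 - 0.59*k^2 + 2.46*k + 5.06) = -1.18*k^6 + 5.66*k^5 + 3.28*k^4 - 8.42*k^3 - 2.49*k^2 + 3.96*k + 7.99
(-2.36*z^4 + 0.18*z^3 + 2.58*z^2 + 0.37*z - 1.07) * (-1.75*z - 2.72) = 4.13*z^5 + 6.1042*z^4 - 5.0046*z^3 - 7.6651*z^2 + 0.8661*z + 2.9104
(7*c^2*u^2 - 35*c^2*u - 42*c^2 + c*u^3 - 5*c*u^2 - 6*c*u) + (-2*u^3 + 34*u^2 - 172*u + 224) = 7*c^2*u^2 - 35*c^2*u - 42*c^2 + c*u^3 - 5*c*u^2 - 6*c*u - 2*u^3 + 34*u^2 - 172*u + 224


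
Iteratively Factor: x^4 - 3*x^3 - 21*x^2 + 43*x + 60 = (x - 3)*(x^3 - 21*x - 20) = (x - 3)*(x + 4)*(x^2 - 4*x - 5) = (x - 5)*(x - 3)*(x + 4)*(x + 1)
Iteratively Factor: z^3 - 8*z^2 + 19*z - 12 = (z - 3)*(z^2 - 5*z + 4) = (z - 4)*(z - 3)*(z - 1)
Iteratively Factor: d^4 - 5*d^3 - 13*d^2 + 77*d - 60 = (d - 1)*(d^3 - 4*d^2 - 17*d + 60) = (d - 1)*(d + 4)*(d^2 - 8*d + 15) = (d - 3)*(d - 1)*(d + 4)*(d - 5)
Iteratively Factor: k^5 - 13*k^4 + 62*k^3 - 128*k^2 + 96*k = (k - 4)*(k^4 - 9*k^3 + 26*k^2 - 24*k) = (k - 4)*(k - 3)*(k^3 - 6*k^2 + 8*k) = k*(k - 4)*(k - 3)*(k^2 - 6*k + 8) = k*(k - 4)^2*(k - 3)*(k - 2)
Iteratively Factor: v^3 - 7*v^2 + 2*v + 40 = (v - 5)*(v^2 - 2*v - 8) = (v - 5)*(v + 2)*(v - 4)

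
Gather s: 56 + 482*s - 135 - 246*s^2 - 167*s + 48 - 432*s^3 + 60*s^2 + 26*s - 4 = -432*s^3 - 186*s^2 + 341*s - 35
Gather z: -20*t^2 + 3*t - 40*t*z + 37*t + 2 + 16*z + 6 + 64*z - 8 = -20*t^2 + 40*t + z*(80 - 40*t)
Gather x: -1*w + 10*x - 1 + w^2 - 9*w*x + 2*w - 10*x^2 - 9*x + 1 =w^2 + w - 10*x^2 + x*(1 - 9*w)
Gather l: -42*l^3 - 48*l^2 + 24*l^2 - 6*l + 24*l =-42*l^3 - 24*l^2 + 18*l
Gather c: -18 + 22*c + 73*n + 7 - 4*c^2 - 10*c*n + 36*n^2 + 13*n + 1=-4*c^2 + c*(22 - 10*n) + 36*n^2 + 86*n - 10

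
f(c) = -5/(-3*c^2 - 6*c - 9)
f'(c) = -5*(6*c + 6)/(-3*c^2 - 6*c - 9)^2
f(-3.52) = 0.20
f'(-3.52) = 0.12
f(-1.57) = 0.72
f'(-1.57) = 0.35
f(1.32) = 0.23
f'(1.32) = -0.14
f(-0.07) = 0.58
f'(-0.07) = -0.38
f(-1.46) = 0.75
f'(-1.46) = 0.31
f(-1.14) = 0.83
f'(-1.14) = 0.11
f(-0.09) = 0.59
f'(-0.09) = -0.38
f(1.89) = 0.16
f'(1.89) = -0.09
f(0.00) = 0.56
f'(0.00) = -0.37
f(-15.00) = 0.01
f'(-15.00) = 0.00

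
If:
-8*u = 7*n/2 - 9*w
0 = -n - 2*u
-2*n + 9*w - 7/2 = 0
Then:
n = -7/5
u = 7/10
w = 7/90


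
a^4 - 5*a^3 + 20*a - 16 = (a - 4)*(a - 2)*(a - 1)*(a + 2)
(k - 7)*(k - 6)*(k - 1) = k^3 - 14*k^2 + 55*k - 42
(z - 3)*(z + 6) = z^2 + 3*z - 18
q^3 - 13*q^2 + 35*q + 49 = (q - 7)^2*(q + 1)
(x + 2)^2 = x^2 + 4*x + 4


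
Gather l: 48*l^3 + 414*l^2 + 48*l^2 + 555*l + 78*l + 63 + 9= 48*l^3 + 462*l^2 + 633*l + 72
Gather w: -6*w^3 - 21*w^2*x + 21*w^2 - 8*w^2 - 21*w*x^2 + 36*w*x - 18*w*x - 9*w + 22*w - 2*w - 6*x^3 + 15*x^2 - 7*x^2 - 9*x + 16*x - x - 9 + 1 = -6*w^3 + w^2*(13 - 21*x) + w*(-21*x^2 + 18*x + 11) - 6*x^3 + 8*x^2 + 6*x - 8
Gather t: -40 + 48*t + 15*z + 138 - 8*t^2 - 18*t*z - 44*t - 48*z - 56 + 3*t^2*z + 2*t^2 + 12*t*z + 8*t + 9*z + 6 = t^2*(3*z - 6) + t*(12 - 6*z) - 24*z + 48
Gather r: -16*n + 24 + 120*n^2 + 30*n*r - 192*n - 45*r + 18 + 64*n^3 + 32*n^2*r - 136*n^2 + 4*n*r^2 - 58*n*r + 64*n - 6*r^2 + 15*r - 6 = 64*n^3 - 16*n^2 - 144*n + r^2*(4*n - 6) + r*(32*n^2 - 28*n - 30) + 36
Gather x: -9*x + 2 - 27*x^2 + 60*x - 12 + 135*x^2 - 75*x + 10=108*x^2 - 24*x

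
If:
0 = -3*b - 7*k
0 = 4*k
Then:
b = 0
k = 0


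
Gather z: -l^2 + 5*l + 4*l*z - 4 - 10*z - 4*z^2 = -l^2 + 5*l - 4*z^2 + z*(4*l - 10) - 4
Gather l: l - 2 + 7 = l + 5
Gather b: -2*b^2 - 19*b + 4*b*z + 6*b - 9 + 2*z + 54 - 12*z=-2*b^2 + b*(4*z - 13) - 10*z + 45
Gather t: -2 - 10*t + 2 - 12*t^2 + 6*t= -12*t^2 - 4*t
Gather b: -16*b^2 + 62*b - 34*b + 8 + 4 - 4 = -16*b^2 + 28*b + 8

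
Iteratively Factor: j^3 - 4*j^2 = (j - 4)*(j^2) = j*(j - 4)*(j)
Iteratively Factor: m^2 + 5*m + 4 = (m + 4)*(m + 1)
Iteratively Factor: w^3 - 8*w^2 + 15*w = (w)*(w^2 - 8*w + 15) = w*(w - 3)*(w - 5)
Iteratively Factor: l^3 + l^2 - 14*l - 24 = (l - 4)*(l^2 + 5*l + 6) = (l - 4)*(l + 2)*(l + 3)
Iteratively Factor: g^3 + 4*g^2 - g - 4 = (g + 4)*(g^2 - 1) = (g + 1)*(g + 4)*(g - 1)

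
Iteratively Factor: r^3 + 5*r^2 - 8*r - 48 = (r + 4)*(r^2 + r - 12) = (r + 4)^2*(r - 3)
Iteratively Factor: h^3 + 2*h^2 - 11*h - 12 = (h + 4)*(h^2 - 2*h - 3) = (h - 3)*(h + 4)*(h + 1)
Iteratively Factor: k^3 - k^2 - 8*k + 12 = (k - 2)*(k^2 + k - 6) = (k - 2)*(k + 3)*(k - 2)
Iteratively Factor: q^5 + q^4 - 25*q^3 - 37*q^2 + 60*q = (q + 3)*(q^4 - 2*q^3 - 19*q^2 + 20*q) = (q - 1)*(q + 3)*(q^3 - q^2 - 20*q) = (q - 5)*(q - 1)*(q + 3)*(q^2 + 4*q) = (q - 5)*(q - 1)*(q + 3)*(q + 4)*(q)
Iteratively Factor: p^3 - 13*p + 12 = (p - 1)*(p^2 + p - 12) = (p - 3)*(p - 1)*(p + 4)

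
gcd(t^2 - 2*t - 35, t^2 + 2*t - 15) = t + 5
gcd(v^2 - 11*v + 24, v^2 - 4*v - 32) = v - 8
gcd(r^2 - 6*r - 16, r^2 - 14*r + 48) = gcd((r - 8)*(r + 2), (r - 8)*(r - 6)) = r - 8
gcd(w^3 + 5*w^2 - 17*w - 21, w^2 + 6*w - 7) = w + 7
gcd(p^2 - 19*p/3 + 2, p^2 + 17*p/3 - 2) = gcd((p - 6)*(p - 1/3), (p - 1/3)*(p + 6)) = p - 1/3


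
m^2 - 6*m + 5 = (m - 5)*(m - 1)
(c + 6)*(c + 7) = c^2 + 13*c + 42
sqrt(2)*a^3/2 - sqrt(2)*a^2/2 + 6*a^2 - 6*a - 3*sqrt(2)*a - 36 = (a - 3)*(a + 6*sqrt(2))*(sqrt(2)*a/2 + sqrt(2))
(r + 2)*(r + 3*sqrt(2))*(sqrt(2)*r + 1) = sqrt(2)*r^3 + 2*sqrt(2)*r^2 + 7*r^2 + 3*sqrt(2)*r + 14*r + 6*sqrt(2)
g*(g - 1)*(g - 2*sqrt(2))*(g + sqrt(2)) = g^4 - sqrt(2)*g^3 - g^3 - 4*g^2 + sqrt(2)*g^2 + 4*g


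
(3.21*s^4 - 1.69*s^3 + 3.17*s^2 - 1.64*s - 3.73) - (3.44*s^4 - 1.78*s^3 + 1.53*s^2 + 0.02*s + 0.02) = -0.23*s^4 + 0.0900000000000001*s^3 + 1.64*s^2 - 1.66*s - 3.75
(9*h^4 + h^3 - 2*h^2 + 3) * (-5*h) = -45*h^5 - 5*h^4 + 10*h^3 - 15*h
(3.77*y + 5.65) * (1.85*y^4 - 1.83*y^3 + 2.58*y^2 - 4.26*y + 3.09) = 6.9745*y^5 + 3.5534*y^4 - 0.612900000000002*y^3 - 1.4832*y^2 - 12.4197*y + 17.4585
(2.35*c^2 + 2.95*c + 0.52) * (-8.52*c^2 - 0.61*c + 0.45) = -20.022*c^4 - 26.5675*c^3 - 5.1724*c^2 + 1.0103*c + 0.234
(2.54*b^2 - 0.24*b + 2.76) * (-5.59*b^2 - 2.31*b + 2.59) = -14.1986*b^4 - 4.5258*b^3 - 8.2954*b^2 - 6.9972*b + 7.1484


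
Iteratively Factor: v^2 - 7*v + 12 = (v - 4)*(v - 3)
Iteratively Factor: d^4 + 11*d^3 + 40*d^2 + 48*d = (d + 4)*(d^3 + 7*d^2 + 12*d) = (d + 3)*(d + 4)*(d^2 + 4*d) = d*(d + 3)*(d + 4)*(d + 4)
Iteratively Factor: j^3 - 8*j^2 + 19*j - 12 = (j - 3)*(j^2 - 5*j + 4) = (j - 4)*(j - 3)*(j - 1)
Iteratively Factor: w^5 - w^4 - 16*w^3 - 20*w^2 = (w)*(w^4 - w^3 - 16*w^2 - 20*w) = w*(w - 5)*(w^3 + 4*w^2 + 4*w) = w*(w - 5)*(w + 2)*(w^2 + 2*w) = w^2*(w - 5)*(w + 2)*(w + 2)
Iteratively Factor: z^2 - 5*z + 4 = (z - 1)*(z - 4)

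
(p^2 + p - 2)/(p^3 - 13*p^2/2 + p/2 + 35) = 2*(p - 1)/(2*p^2 - 17*p + 35)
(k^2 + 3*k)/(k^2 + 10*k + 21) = k/(k + 7)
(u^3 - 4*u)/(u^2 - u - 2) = u*(u + 2)/(u + 1)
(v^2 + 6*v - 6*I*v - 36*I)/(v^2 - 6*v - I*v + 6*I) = (v^2 + 6*v*(1 - I) - 36*I)/(v^2 - v*(6 + I) + 6*I)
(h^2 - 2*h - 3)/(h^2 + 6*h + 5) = (h - 3)/(h + 5)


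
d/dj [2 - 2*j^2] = -4*j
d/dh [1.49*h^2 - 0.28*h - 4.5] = 2.98*h - 0.28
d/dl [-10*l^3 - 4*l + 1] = -30*l^2 - 4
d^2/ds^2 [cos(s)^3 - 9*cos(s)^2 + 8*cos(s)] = -35*cos(s)/4 + 18*cos(2*s) - 9*cos(3*s)/4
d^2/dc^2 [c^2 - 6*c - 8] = 2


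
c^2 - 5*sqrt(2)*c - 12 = (c - 6*sqrt(2))*(c + sqrt(2))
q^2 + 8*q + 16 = (q + 4)^2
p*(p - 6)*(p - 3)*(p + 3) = p^4 - 6*p^3 - 9*p^2 + 54*p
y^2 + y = y*(y + 1)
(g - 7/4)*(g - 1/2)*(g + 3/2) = g^3 - 3*g^2/4 - 5*g/2 + 21/16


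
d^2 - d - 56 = (d - 8)*(d + 7)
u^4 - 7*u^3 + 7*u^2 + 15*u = u*(u - 5)*(u - 3)*(u + 1)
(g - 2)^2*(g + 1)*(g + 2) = g^4 - g^3 - 6*g^2 + 4*g + 8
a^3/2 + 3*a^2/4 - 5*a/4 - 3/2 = (a/2 + 1)*(a - 3/2)*(a + 1)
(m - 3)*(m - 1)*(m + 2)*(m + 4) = m^4 + 2*m^3 - 13*m^2 - 14*m + 24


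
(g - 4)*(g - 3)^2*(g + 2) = g^4 - 8*g^3 + 13*g^2 + 30*g - 72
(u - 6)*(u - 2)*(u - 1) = u^3 - 9*u^2 + 20*u - 12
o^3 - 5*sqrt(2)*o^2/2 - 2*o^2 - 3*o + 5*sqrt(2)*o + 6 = (o - 2)*(o - 3*sqrt(2))*(o + sqrt(2)/2)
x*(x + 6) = x^2 + 6*x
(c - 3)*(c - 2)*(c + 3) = c^3 - 2*c^2 - 9*c + 18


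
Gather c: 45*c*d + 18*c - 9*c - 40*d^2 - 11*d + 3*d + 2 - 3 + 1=c*(45*d + 9) - 40*d^2 - 8*d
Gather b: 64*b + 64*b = 128*b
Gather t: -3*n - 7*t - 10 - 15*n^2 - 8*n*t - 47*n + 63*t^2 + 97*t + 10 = -15*n^2 - 50*n + 63*t^2 + t*(90 - 8*n)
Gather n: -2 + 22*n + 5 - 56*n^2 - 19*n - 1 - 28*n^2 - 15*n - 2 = -84*n^2 - 12*n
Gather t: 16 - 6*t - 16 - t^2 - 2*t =-t^2 - 8*t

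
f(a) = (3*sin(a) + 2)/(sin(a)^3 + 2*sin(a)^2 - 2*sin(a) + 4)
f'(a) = (3*sin(a) + 2)*(-3*sin(a)^2*cos(a) - 4*sin(a)*cos(a) + 2*cos(a))/(sin(a)^3 + 2*sin(a)^2 - 2*sin(a) + 4)^2 + 3*cos(a)/(sin(a)^3 + 2*sin(a)^2 - 2*sin(a) + 4)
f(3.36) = 0.30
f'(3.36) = -0.82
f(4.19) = -0.09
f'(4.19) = -0.21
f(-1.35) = -0.13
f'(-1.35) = 0.08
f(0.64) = 1.02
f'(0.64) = 0.33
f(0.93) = 1.05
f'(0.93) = -0.04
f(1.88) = 1.02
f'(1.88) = 0.10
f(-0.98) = -0.08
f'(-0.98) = 0.24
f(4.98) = -0.13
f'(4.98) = 0.10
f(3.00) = 0.64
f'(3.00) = -1.02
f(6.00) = 0.25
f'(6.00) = 0.76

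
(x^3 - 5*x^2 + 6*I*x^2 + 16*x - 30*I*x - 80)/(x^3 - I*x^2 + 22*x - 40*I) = (x^2 + x*(-5 + 8*I) - 40*I)/(x^2 + I*x + 20)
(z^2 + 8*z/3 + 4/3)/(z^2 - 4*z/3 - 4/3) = (z + 2)/(z - 2)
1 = 1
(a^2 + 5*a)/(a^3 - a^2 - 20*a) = (a + 5)/(a^2 - a - 20)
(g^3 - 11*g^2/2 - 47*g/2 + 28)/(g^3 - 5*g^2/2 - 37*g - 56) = (g - 1)/(g + 2)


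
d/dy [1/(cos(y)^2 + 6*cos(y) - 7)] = 2*(cos(y) + 3)*sin(y)/(cos(y)^2 + 6*cos(y) - 7)^2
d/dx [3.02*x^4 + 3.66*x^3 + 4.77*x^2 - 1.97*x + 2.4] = 12.08*x^3 + 10.98*x^2 + 9.54*x - 1.97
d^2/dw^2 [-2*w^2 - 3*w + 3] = -4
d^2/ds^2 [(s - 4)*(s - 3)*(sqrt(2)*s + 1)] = 6*sqrt(2)*s - 14*sqrt(2) + 2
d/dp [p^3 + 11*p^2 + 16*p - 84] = 3*p^2 + 22*p + 16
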